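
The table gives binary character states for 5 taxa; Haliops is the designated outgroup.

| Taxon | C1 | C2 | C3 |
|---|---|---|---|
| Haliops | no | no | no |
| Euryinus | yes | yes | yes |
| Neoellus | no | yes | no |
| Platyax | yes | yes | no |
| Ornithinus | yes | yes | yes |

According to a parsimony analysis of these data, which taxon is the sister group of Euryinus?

The outgroup has state 'no' for every character, so 'yes' is the derived state throughout.
C1 (derived state 'yes') is shared by Euryinus, Ornithinus, and Platyax — a synapomorphy uniting that clade.
C2 (derived state 'yes') is shared by all ingroup taxa — unites the whole ingroup.
C3 (derived state 'yes') is shared by Euryinus and Ornithinus — a synapomorphy uniting that clade.
Most parsimonious ingroup topology: (((Euryinus,Ornithinus),Platyax),Neoellus).
Euryinus and Ornithinus form a cherry on this tree, so they are sister taxa.

Ornithinus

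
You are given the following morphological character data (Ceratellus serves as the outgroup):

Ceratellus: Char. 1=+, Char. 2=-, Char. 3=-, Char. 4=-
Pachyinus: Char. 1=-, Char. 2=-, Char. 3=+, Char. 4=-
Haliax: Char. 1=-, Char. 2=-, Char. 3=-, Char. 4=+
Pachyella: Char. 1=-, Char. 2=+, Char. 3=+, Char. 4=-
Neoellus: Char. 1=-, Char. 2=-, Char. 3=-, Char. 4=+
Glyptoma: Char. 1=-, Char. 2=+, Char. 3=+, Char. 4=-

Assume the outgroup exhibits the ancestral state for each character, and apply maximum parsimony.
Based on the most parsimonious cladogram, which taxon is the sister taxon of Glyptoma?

Pachyella

Character polarity is set by the outgroup: the derived state is whichever differs from the outgroup's state, so for Char. 1 the derived state is '-', and for the remaining characters it is '+'.
All ingroup taxa share the derived state '-' for Char. 1; it defines the ingroup but does not resolve relationships within it.
Char. 2 (derived state '+') is shared by Glyptoma and Pachyella — a synapomorphy uniting that clade.
Char. 3: derived state '+' in Glyptoma, Pachyella, and Pachyinus only — synapomorphy for {Glyptoma, Pachyella, Pachyinus}.
Char. 4 (derived state '+') is shared by Haliax and Neoellus — a synapomorphy uniting that clade.
Most parsimonious ingroup topology: ((Pachyinus,(Pachyella,Glyptoma)),(Haliax,Neoellus)).
Glyptoma and Pachyella form a cherry on this tree, so they are sister taxa.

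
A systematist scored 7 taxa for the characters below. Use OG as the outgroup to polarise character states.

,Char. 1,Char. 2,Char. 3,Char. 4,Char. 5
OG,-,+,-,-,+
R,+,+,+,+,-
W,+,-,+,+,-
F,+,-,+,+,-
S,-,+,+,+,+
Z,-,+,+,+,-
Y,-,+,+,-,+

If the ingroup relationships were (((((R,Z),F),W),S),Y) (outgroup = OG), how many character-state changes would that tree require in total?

7

Map each character onto (((((R,Z),F),W),S),Y) (rooted by OG) and count the minimum state changes it requires (Fitch parsimony):
Char. 1: 2; Char. 2: 2; Char. 3: 1; Char. 4: 1; Char. 5: 1.
Total tree length = 7.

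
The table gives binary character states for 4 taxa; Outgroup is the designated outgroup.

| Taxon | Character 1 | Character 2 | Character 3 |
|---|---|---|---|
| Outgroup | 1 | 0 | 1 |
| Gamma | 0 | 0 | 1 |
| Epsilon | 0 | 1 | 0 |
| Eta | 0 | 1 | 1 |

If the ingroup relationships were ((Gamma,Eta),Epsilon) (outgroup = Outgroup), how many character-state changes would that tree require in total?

4

Map each character onto ((Gamma,Eta),Epsilon) (rooted by Outgroup) and count the minimum state changes it requires (Fitch parsimony):
Character 1: 1; Character 2: 2; Character 3: 1.
Total tree length = 4.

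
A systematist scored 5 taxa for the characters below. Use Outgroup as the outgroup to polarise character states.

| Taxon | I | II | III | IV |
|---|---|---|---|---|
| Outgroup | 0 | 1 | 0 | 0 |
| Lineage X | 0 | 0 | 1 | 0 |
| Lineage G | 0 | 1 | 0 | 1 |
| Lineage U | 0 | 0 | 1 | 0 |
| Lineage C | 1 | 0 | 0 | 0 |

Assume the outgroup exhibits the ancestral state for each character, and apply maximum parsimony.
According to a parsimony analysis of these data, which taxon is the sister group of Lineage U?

Character polarity is set by the outgroup: the derived state is whichever differs from the outgroup's state, so for II the derived state is '0', and for the remaining characters it is '1'.
I: derived state '1' in Lineage C only — an autapomorphy, so it tells us nothing about relationships among taxa.
II (derived state '0') is shared by Lineage C, Lineage U, and Lineage X — a synapomorphy uniting that clade.
III (derived state '1') is shared by Lineage U and Lineage X — a synapomorphy uniting that clade.
IV: derived state '1' in Lineage G only — an autapomorphy, so it tells us nothing about relationships among taxa.
Most parsimonious ingroup topology: (((Lineage X,Lineage U),Lineage C),Lineage G).
Lineage U and Lineage X form a cherry on this tree, so they are sister taxa.

Lineage X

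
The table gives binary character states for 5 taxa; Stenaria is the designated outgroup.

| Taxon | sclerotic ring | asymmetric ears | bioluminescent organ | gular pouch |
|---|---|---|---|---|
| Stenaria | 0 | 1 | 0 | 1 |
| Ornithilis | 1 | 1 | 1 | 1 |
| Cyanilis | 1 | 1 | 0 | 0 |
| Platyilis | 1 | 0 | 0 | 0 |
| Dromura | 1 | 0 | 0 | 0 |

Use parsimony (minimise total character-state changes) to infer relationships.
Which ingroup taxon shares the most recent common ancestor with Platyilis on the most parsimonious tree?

Dromura

Character polarity is set by the outgroup: the derived state is whichever differs from the outgroup's state, so for asymmetric ears, gular pouch the derived state is '0', and for the remaining characters it is '1'.
All ingroup taxa share the derived state '1' for sclerotic ring; it defines the ingroup but does not resolve relationships within it.
Only Dromura and Platyilis show the derived state '0' for asymmetric ears, supporting them as a clade.
bioluminescent organ: derived state '1' in Ornithilis only — an autapomorphy, so it tells us nothing about relationships among taxa.
gular pouch (derived state '0') is shared by Cyanilis, Dromura, and Platyilis — a synapomorphy uniting that clade.
Most parsimonious ingroup topology: (Ornithilis,(Cyanilis,(Platyilis,Dromura))).
Platyilis and Dromura form a cherry on this tree, so they are sister taxa.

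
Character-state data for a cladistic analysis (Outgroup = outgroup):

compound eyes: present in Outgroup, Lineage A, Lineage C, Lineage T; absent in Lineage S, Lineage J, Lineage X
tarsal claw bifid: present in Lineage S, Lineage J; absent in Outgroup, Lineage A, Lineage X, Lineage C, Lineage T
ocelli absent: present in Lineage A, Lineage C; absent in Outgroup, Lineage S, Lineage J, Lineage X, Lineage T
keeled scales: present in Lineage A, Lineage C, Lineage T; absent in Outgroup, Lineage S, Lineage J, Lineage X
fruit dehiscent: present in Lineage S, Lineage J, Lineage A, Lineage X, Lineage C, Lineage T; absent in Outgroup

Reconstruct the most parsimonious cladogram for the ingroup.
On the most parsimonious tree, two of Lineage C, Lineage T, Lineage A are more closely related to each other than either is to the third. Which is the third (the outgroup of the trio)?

Character polarity is set by the outgroup: the derived state is whichever differs from the outgroup's state, so for compound eyes the derived state is 'absent', and for the remaining characters it is 'present'.
compound eyes: derived state 'absent' in Lineage J, Lineage S, and Lineage X only — synapomorphy for {Lineage J, Lineage S, Lineage X}.
Only Lineage J and Lineage S show the derived state 'present' for tarsal claw bifid, supporting them as a clade.
ocelli absent (derived state 'present') is shared by Lineage A and Lineage C — a synapomorphy uniting that clade.
keeled scales: derived state 'present' in Lineage A, Lineage C, and Lineage T only — synapomorphy for {Lineage A, Lineage C, Lineage T}.
All ingroup taxa share the derived state 'present' for fruit dehiscent; it defines the ingroup but does not resolve relationships within it.
Most parsimonious ingroup topology: (((Lineage S,Lineage J),Lineage X),((Lineage A,Lineage C),Lineage T)).
Lineage C and Lineage A share a more recent common ancestor with each other than either does with Lineage T, so Lineage T is the least closely related of the three.

Lineage T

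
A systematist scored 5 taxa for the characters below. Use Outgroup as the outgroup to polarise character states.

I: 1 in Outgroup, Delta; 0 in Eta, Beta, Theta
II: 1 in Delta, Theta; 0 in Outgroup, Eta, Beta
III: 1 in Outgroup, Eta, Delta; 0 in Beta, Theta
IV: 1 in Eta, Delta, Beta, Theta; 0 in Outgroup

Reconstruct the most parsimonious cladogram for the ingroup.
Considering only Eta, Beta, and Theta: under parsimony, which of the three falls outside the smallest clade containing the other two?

Eta

Character polarity is set by the outgroup: the derived state is whichever differs from the outgroup's state, so for I, III the derived state is '0', and for the remaining characters it is '1'.
Only Beta, Eta, and Theta show the derived state '0' for I, supporting them as a clade.
II groups Delta and Theta, which is incompatible with the clades supported by the remaining characters; treating it as convergent (homoplasy) costs fewer steps than any alternative tree.
III (derived state '0') is shared by Beta and Theta — a synapomorphy uniting that clade.
IV (derived state '1') is shared by all ingroup taxa — unites the whole ingroup.
Most parsimonious ingroup topology: ((Eta,(Beta,Theta)),Delta).
Beta and Theta share a more recent common ancestor with each other than either does with Eta, so Eta is the least closely related of the three.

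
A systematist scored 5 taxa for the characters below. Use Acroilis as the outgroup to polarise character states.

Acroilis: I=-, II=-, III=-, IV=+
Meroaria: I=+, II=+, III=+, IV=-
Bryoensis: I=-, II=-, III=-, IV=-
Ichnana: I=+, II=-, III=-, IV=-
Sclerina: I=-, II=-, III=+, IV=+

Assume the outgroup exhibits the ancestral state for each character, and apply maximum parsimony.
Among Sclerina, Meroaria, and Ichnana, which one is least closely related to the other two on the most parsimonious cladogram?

Character polarity is set by the outgroup: the derived state is whichever differs from the outgroup's state, so for IV the derived state is '-', and for the remaining characters it is '+'.
Only Ichnana and Meroaria show the derived state '+' for I, supporting them as a clade.
II: derived state '+' in Meroaria only — an autapomorphy, so it tells us nothing about relationships among taxa.
III (state '+') occurs in Meroaria and Sclerina but conflicts with the nesting implied by the other characters — most parsimoniously interpreted as homoplasy.
Only Bryoensis, Ichnana, and Meroaria show the derived state '-' for IV, supporting them as a clade.
Most parsimonious ingroup topology: (((Meroaria,Ichnana),Bryoensis),Sclerina).
Meroaria and Ichnana share a more recent common ancestor with each other than either does with Sclerina, so Sclerina is the least closely related of the three.

Sclerina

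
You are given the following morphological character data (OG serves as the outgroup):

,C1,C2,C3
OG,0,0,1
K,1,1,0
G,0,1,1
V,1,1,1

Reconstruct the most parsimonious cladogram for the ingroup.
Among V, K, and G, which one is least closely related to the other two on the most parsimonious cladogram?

Character polarity is set by the outgroup: the derived state is whichever differs from the outgroup's state, so for C3 the derived state is '0', and for the remaining characters it is '1'.
C1 (derived state '1') is shared by K and V — a synapomorphy uniting that clade.
All ingroup taxa share the derived state '1' for C2; it defines the ingroup but does not resolve relationships within it.
C3 (derived state '0') is unique to K (autapomorphy; uninformative for grouping).
Most parsimonious ingroup topology: ((K,V),G).
V and K share a more recent common ancestor with each other than either does with G, so G is the least closely related of the three.

G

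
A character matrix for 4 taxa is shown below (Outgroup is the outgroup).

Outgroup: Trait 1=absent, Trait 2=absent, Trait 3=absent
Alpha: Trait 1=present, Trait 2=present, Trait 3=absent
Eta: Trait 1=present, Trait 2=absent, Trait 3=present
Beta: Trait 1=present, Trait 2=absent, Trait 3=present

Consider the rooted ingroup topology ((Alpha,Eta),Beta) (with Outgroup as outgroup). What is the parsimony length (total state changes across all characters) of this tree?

Map each character onto ((Alpha,Eta),Beta) (rooted by Outgroup) and count the minimum state changes it requires (Fitch parsimony):
Trait 1: 1; Trait 2: 1; Trait 3: 2.
Total tree length = 4.

4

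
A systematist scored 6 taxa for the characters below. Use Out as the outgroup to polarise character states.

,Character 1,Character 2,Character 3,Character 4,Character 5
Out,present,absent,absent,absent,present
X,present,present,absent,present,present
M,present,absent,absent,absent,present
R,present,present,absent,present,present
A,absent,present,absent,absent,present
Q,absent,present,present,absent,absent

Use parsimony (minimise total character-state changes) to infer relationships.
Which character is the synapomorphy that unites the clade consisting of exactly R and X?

Character 4

Character polarity is set by the outgroup: the derived state is whichever differs from the outgroup's state, so for Character 1, Character 5 the derived state is 'absent', and for the remaining characters it is 'present'.
Character 1 (derived state 'absent') is shared by A and Q — a synapomorphy uniting that clade.
Character 2: derived state 'present' in A, Q, R, and X only — synapomorphy for {A, Q, R, X}.
Character 3: derived state 'present' in Q only — an autapomorphy, so it tells us nothing about relationships among taxa.
Character 4: derived state 'present' in R and X only — synapomorphy for {R, X}.
Character 5: derived state 'absent' in Q only — an autapomorphy, so it tells us nothing about relationships among taxa.
Most parsimonious ingroup topology: (((X,R),(A,Q)),M).
The clade {R, X} is supported by Character 4: its derived state 'present' occurs in exactly those taxa and in no other taxon (including the outgroup).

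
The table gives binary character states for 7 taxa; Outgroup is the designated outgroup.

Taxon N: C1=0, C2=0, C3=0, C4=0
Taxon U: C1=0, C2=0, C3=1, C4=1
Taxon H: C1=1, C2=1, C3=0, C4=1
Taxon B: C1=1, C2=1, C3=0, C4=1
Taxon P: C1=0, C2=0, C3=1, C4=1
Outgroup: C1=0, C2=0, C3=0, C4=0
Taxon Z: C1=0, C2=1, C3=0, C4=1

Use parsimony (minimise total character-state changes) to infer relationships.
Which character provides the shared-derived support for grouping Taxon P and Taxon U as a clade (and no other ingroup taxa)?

C3

The outgroup has state '0' for every character, so '1' is the derived state throughout.
Only Taxon B and Taxon H show the derived state '1' for C1, supporting them as a clade.
C2: derived state '1' in Taxon B, Taxon H, and Taxon Z only — synapomorphy for {Taxon B, Taxon H, Taxon Z}.
C3: derived state '1' in Taxon P and Taxon U only — synapomorphy for {Taxon P, Taxon U}.
Only Taxon B, Taxon H, Taxon P, Taxon U, and Taxon Z show the derived state '1' for C4, supporting them as a clade.
Most parsimonious ingroup topology: ((((Taxon B,Taxon H),Taxon Z),(Taxon P,Taxon U)),Taxon N).
The clade {Taxon P, Taxon U} is supported by C3: its derived state '1' occurs in exactly those taxa and in no other taxon (including the outgroup).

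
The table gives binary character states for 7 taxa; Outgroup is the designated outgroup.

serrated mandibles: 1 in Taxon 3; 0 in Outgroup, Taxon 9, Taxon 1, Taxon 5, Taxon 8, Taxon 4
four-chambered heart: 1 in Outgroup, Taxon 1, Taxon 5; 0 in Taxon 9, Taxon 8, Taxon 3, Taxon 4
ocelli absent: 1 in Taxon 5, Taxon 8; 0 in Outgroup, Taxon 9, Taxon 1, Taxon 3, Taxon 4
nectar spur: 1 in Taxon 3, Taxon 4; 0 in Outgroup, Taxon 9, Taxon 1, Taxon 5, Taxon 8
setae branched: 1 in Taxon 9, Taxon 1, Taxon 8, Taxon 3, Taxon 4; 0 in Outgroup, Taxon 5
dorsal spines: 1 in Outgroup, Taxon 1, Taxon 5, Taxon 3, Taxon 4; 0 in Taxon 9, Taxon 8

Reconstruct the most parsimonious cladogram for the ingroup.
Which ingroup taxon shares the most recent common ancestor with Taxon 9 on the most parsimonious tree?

Taxon 8

Character polarity is set by the outgroup: the derived state is whichever differs from the outgroup's state, so for four-chambered heart, dorsal spines the derived state is '0', and for the remaining characters it is '1'.
serrated mandibles: derived state '1' in Taxon 3 only — an autapomorphy, so it tells us nothing about relationships among taxa.
four-chambered heart (derived state '0') is shared by Taxon 3, Taxon 4, Taxon 8, and Taxon 9 — a synapomorphy uniting that clade.
ocelli absent groups Taxon 5 and Taxon 8, which is incompatible with the clades supported by the remaining characters; treating it as convergent (homoplasy) costs fewer steps than any alternative tree.
nectar spur (derived state '1') is shared by Taxon 3 and Taxon 4 — a synapomorphy uniting that clade.
setae branched (derived state '1') is shared by Taxon 1, Taxon 3, Taxon 4, Taxon 8, and Taxon 9 — a synapomorphy uniting that clade.
Only Taxon 8 and Taxon 9 show the derived state '0' for dorsal spines, supporting them as a clade.
Most parsimonious ingroup topology: ((((Taxon 9,Taxon 8),(Taxon 3,Taxon 4)),Taxon 1),Taxon 5).
Taxon 9 and Taxon 8 form a cherry on this tree, so they are sister taxa.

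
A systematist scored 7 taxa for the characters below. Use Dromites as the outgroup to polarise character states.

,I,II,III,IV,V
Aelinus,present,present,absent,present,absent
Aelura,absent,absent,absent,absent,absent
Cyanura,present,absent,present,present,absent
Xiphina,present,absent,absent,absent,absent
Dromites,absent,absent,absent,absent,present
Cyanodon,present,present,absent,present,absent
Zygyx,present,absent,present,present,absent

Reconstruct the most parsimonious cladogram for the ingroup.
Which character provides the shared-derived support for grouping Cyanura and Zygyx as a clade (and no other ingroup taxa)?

Character polarity is set by the outgroup: the derived state is whichever differs from the outgroup's state, so for V the derived state is 'absent', and for the remaining characters it is 'present'.
Only Aelinus, Cyanodon, Cyanura, Xiphina, and Zygyx show the derived state 'present' for I, supporting them as a clade.
II (derived state 'present') is shared by Aelinus and Cyanodon — a synapomorphy uniting that clade.
III (derived state 'present') is shared by Cyanura and Zygyx — a synapomorphy uniting that clade.
Only Aelinus, Cyanodon, Cyanura, and Zygyx show the derived state 'present' for IV, supporting them as a clade.
V (derived state 'absent') is shared by all ingroup taxa — unites the whole ingroup.
Most parsimonious ingroup topology: ((((Aelinus,Cyanodon),(Zygyx,Cyanura)),Xiphina),Aelura).
The clade {Cyanura, Zygyx} is supported by III: its derived state 'present' occurs in exactly those taxa and in no other taxon (including the outgroup).

III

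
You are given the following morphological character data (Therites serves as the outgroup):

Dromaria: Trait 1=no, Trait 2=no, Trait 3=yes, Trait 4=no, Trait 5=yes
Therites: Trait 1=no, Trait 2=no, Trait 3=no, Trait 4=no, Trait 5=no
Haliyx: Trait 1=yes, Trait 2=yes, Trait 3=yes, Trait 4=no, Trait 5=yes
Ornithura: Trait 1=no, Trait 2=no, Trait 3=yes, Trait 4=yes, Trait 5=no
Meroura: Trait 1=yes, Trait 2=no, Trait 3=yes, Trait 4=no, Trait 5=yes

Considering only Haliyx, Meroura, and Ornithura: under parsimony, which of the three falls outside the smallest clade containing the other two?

The outgroup has state 'no' for every character, so 'yes' is the derived state throughout.
Only Haliyx and Meroura show the derived state 'yes' for Trait 1, supporting them as a clade.
Trait 2: derived state 'yes' in Haliyx only — an autapomorphy, so it tells us nothing about relationships among taxa.
All ingroup taxa share the derived state 'yes' for Trait 3; it defines the ingroup but does not resolve relationships within it.
Trait 4 (derived state 'yes') is unique to Ornithura (autapomorphy; uninformative for grouping).
Trait 5: derived state 'yes' in Dromaria, Haliyx, and Meroura only — synapomorphy for {Dromaria, Haliyx, Meroura}.
Most parsimonious ingroup topology: (((Meroura,Haliyx),Dromaria),Ornithura).
Haliyx and Meroura share a more recent common ancestor with each other than either does with Ornithura, so Ornithura is the least closely related of the three.

Ornithura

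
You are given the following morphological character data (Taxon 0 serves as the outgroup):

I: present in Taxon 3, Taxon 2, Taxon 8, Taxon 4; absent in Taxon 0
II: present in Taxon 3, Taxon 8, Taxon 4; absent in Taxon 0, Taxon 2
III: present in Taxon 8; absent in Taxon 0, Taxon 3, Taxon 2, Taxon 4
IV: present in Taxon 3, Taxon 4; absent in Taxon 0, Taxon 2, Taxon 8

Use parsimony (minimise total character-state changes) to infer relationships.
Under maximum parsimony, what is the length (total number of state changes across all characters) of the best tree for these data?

4

The outgroup has state 'absent' for every character, so 'present' is the derived state throughout.
All ingroup taxa share the derived state 'present' for I; it defines the ingroup but does not resolve relationships within it.
II (derived state 'present') is shared by Taxon 3, Taxon 4, and Taxon 8 — a synapomorphy uniting that clade.
III (derived state 'present') is unique to Taxon 8 (autapomorphy; uninformative for grouping).
Only Taxon 3 and Taxon 4 show the derived state 'present' for IV, supporting them as a clade.
Most parsimonious ingroup topology: (((Taxon 3,Taxon 4),Taxon 8),Taxon 2).
Changes per character on this tree: I: 1; II: 1; III: 1; IV: 1.
Total = 4.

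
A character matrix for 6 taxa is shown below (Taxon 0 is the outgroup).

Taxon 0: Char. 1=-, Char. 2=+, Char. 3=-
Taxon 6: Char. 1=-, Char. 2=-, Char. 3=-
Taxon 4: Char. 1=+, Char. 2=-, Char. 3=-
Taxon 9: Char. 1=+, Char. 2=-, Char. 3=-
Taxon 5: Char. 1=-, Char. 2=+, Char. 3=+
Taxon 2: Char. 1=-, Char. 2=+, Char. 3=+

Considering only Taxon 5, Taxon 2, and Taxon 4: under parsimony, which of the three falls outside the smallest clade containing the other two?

Taxon 4

Character polarity is set by the outgroup: the derived state is whichever differs from the outgroup's state, so for Char. 2 the derived state is '-', and for the remaining characters it is '+'.
Only Taxon 4 and Taxon 9 show the derived state '+' for Char. 1, supporting them as a clade.
Char. 2 (derived state '-') is shared by Taxon 4, Taxon 6, and Taxon 9 — a synapomorphy uniting that clade.
Only Taxon 2 and Taxon 5 show the derived state '+' for Char. 3, supporting them as a clade.
Most parsimonious ingroup topology: ((Taxon 6,(Taxon 4,Taxon 9)),(Taxon 5,Taxon 2)).
Taxon 5 and Taxon 2 share a more recent common ancestor with each other than either does with Taxon 4, so Taxon 4 is the least closely related of the three.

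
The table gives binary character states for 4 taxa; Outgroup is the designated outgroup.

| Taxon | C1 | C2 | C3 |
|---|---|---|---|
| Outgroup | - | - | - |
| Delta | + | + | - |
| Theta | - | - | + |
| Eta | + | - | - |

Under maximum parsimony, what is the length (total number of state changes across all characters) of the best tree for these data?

The outgroup has state '-' for every character, so '+' is the derived state throughout.
C1 (derived state '+') is shared by Delta and Eta — a synapomorphy uniting that clade.
C2: derived state '+' in Delta only — an autapomorphy, so it tells us nothing about relationships among taxa.
C3: derived state '+' in Theta only — an autapomorphy, so it tells us nothing about relationships among taxa.
Most parsimonious ingroup topology: ((Delta,Eta),Theta).
Changes per character on this tree: C1: 1; C2: 1; C3: 1.
Total = 3.

3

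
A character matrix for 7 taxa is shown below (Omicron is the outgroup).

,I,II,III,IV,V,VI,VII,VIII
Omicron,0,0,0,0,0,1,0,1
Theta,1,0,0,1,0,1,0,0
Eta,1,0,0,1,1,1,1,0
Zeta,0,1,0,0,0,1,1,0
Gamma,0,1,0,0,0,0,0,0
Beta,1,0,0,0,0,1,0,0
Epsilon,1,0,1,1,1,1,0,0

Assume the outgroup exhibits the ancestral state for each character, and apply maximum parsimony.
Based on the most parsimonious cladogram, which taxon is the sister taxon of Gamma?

Zeta

Character polarity is set by the outgroup: the derived state is whichever differs from the outgroup's state, so for VI, VIII the derived state is '0', and for the remaining characters it is '1'.
Only Beta, Epsilon, Eta, and Theta show the derived state '1' for I, supporting them as a clade.
Only Gamma and Zeta show the derived state '1' for II, supporting them as a clade.
III: derived state '1' in Epsilon only — an autapomorphy, so it tells us nothing about relationships among taxa.
IV (derived state '1') is shared by Epsilon, Eta, and Theta — a synapomorphy uniting that clade.
V: derived state '1' in Epsilon and Eta only — synapomorphy for {Epsilon, Eta}.
VI: derived state '0' in Gamma only — an autapomorphy, so it tells us nothing about relationships among taxa.
VII (state '1') occurs in Eta and Zeta but conflicts with the nesting implied by the other characters — most parsimoniously interpreted as homoplasy.
VIII (derived state '0') is shared by all ingroup taxa — unites the whole ingroup.
Most parsimonious ingroup topology: (((Theta,(Eta,Epsilon)),Beta),(Zeta,Gamma)).
Gamma and Zeta form a cherry on this tree, so they are sister taxa.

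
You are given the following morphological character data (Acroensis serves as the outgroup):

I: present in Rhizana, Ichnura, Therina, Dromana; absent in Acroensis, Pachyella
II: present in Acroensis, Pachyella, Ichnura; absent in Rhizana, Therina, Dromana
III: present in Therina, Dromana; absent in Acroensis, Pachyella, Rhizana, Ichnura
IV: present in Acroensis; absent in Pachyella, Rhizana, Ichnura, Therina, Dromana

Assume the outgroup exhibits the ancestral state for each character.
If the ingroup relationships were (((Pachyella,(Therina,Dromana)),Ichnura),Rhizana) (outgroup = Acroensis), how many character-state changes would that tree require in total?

6

Map each character onto (((Pachyella,(Therina,Dromana)),Ichnura),Rhizana) (rooted by Acroensis) and count the minimum state changes it requires (Fitch parsimony):
I: 2; II: 2; III: 1; IV: 1.
Total tree length = 6.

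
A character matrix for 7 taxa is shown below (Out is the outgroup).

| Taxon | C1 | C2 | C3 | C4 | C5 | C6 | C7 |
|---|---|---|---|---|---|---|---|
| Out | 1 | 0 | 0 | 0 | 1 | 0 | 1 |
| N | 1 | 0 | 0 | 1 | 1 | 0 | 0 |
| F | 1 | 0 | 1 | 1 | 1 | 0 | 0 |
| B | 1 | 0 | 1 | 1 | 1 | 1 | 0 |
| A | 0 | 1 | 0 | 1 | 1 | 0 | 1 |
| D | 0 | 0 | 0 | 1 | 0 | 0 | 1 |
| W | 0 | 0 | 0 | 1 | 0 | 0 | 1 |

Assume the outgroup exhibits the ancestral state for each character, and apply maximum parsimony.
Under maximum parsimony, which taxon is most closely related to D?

Character polarity is set by the outgroup: the derived state is whichever differs from the outgroup's state, so for C1, C5, C7 the derived state is '0', and for the remaining characters it is '1'.
C1 (derived state '0') is shared by A, D, and W — a synapomorphy uniting that clade.
C2 (derived state '1') is unique to A (autapomorphy; uninformative for grouping).
C3: derived state '1' in B and F only — synapomorphy for {B, F}.
All ingroup taxa share the derived state '1' for C4; it defines the ingroup but does not resolve relationships within it.
C5: derived state '0' in D and W only — synapomorphy for {D, W}.
C6 (derived state '1') is unique to B (autapomorphy; uninformative for grouping).
C7 (derived state '0') is shared by B, F, and N — a synapomorphy uniting that clade.
Most parsimonious ingroup topology: ((N,(F,B)),(A,(D,W))).
D and W form a cherry on this tree, so they are sister taxa.

W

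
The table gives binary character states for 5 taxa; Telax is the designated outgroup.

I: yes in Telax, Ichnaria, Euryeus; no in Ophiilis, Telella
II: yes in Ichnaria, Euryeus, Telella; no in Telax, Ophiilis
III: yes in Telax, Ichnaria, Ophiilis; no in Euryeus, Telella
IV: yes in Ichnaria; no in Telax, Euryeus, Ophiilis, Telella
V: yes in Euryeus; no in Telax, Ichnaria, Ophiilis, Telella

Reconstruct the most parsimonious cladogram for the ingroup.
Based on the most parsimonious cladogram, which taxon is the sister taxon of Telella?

Euryeus

Character polarity is set by the outgroup: the derived state is whichever differs from the outgroup's state, so for I, III the derived state is 'no', and for the remaining characters it is 'yes'.
I groups Ophiilis and Telella, which is incompatible with the clades supported by the remaining characters; treating it as convergent (homoplasy) costs fewer steps than any alternative tree.
II: derived state 'yes' in Euryeus, Ichnaria, and Telella only — synapomorphy for {Euryeus, Ichnaria, Telella}.
Only Euryeus and Telella show the derived state 'no' for III, supporting them as a clade.
IV: derived state 'yes' in Ichnaria only — an autapomorphy, so it tells us nothing about relationships among taxa.
V: derived state 'yes' in Euryeus only — an autapomorphy, so it tells us nothing about relationships among taxa.
Most parsimonious ingroup topology: ((Ichnaria,(Euryeus,Telella)),Ophiilis).
Telella and Euryeus form a cherry on this tree, so they are sister taxa.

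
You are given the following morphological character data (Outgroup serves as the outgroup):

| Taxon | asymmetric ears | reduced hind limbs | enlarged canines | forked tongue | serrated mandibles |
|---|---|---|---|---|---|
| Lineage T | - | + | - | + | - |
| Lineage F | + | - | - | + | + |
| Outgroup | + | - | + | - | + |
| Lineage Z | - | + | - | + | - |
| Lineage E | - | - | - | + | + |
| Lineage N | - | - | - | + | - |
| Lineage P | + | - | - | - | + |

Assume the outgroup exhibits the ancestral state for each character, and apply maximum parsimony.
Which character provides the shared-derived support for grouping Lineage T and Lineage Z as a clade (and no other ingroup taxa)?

reduced hind limbs

Character polarity is set by the outgroup: the derived state is whichever differs from the outgroup's state, so for asymmetric ears, enlarged canines, serrated mandibles the derived state is '-', and for the remaining characters it is '+'.
asymmetric ears (derived state '-') is shared by Lineage E, Lineage N, Lineage T, and Lineage Z — a synapomorphy uniting that clade.
Only Lineage T and Lineage Z show the derived state '+' for reduced hind limbs, supporting them as a clade.
enlarged canines (derived state '-') is shared by all ingroup taxa — unites the whole ingroup.
forked tongue (derived state '+') is shared by Lineage E, Lineage F, Lineage N, Lineage T, and Lineage Z — a synapomorphy uniting that clade.
Only Lineage N, Lineage T, and Lineage Z show the derived state '-' for serrated mandibles, supporting them as a clade.
Most parsimonious ingroup topology: (Lineage P,((((Lineage Z,Lineage T),Lineage N),Lineage E),Lineage F)).
The clade {Lineage T, Lineage Z} is supported by reduced hind limbs: its derived state '+' occurs in exactly those taxa and in no other taxon (including the outgroup).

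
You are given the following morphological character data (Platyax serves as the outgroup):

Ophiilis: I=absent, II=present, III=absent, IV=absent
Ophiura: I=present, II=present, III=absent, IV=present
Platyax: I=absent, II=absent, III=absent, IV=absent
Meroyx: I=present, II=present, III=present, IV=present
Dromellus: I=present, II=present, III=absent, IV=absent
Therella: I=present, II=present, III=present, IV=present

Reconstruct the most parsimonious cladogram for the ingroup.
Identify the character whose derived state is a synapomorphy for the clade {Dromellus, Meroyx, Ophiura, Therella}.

I

The outgroup has state 'absent' for every character, so 'present' is the derived state throughout.
Only Dromellus, Meroyx, Ophiura, and Therella show the derived state 'present' for I, supporting them as a clade.
II (derived state 'present') is shared by all ingroup taxa — unites the whole ingroup.
III: derived state 'present' in Meroyx and Therella only — synapomorphy for {Meroyx, Therella}.
Only Meroyx, Ophiura, and Therella show the derived state 'present' for IV, supporting them as a clade.
Most parsimonious ingroup topology: ((((Therella,Meroyx),Ophiura),Dromellus),Ophiilis).
The clade {Dromellus, Meroyx, Ophiura, Therella} is supported by I: its derived state 'present' occurs in exactly those taxa and in no other taxon (including the outgroup).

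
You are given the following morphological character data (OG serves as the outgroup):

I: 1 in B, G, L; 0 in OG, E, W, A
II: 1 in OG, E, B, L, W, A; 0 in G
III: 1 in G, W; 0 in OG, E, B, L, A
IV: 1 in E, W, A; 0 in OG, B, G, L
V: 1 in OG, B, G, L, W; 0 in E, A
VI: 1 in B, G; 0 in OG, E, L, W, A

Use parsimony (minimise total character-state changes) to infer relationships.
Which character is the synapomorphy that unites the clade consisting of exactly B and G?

Character polarity is set by the outgroup: the derived state is whichever differs from the outgroup's state, so for II, V the derived state is '0', and for the remaining characters it is '1'.
Only B, G, and L show the derived state '1' for I, supporting them as a clade.
II: derived state '0' in G only — an autapomorphy, so it tells us nothing about relationships among taxa.
III (state '1') occurs in G and W but conflicts with the nesting implied by the other characters — most parsimoniously interpreted as homoplasy.
IV: derived state '1' in A, E, and W only — synapomorphy for {A, E, W}.
V (derived state '0') is shared by A and E — a synapomorphy uniting that clade.
VI (derived state '1') is shared by B and G — a synapomorphy uniting that clade.
Most parsimonious ingroup topology: (((E,A),W),((B,G),L)).
The clade {B, G} is supported by VI: its derived state '1' occurs in exactly those taxa and in no other taxon (including the outgroup).

VI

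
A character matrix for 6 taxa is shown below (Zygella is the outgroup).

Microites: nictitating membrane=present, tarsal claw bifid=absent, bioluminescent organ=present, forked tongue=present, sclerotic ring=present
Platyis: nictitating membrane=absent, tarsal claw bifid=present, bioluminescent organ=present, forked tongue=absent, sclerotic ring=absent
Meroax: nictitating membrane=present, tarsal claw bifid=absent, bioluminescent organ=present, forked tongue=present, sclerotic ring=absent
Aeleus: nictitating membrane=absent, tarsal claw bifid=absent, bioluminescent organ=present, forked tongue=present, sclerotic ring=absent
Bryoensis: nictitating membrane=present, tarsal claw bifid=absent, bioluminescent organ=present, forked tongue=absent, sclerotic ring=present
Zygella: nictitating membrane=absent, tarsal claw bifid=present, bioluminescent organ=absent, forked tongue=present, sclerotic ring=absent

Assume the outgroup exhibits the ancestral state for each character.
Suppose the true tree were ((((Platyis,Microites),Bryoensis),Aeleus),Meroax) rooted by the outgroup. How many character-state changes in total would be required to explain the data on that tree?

10

Map each character onto ((((Platyis,Microites),Bryoensis),Aeleus),Meroax) (rooted by Zygella) and count the minimum state changes it requires (Fitch parsimony):
nictitating membrane: 3; tarsal claw bifid: 2; bioluminescent organ: 1; forked tongue: 2; sclerotic ring: 2.
Total tree length = 10.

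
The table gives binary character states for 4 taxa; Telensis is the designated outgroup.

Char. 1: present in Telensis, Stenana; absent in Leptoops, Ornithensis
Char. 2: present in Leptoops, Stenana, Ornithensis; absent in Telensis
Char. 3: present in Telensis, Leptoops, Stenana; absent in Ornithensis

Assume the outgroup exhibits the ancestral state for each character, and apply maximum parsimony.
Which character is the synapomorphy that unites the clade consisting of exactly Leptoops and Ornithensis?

Character polarity is set by the outgroup: the derived state is whichever differs from the outgroup's state, so for Char. 1, Char. 3 the derived state is 'absent', and for the remaining characters it is 'present'.
Char. 1 (derived state 'absent') is shared by Leptoops and Ornithensis — a synapomorphy uniting that clade.
All ingroup taxa share the derived state 'present' for Char. 2; it defines the ingroup but does not resolve relationships within it.
Char. 3 (derived state 'absent') is unique to Ornithensis (autapomorphy; uninformative for grouping).
Most parsimonious ingroup topology: ((Leptoops,Ornithensis),Stenana).
The clade {Leptoops, Ornithensis} is supported by Char. 1: its derived state 'absent' occurs in exactly those taxa and in no other taxon (including the outgroup).

Char. 1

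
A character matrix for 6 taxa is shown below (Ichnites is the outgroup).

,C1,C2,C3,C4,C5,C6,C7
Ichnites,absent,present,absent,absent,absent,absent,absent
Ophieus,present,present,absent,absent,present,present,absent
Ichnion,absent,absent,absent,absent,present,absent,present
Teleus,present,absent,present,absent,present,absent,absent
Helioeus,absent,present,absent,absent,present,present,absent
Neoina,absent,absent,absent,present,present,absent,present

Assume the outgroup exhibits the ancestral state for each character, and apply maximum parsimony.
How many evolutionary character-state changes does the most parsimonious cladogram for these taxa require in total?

Character polarity is set by the outgroup: the derived state is whichever differs from the outgroup's state, so for C2 the derived state is 'absent', and for the remaining characters it is 'present'.
C1 (state 'present') occurs in Ophieus and Teleus but conflicts with the nesting implied by the other characters — most parsimoniously interpreted as homoplasy.
Only Ichnion, Neoina, and Teleus show the derived state 'absent' for C2, supporting them as a clade.
C3 (derived state 'present') is unique to Teleus (autapomorphy; uninformative for grouping).
C4 (derived state 'present') is unique to Neoina (autapomorphy; uninformative for grouping).
All ingroup taxa share the derived state 'present' for C5; it defines the ingroup but does not resolve relationships within it.
C6 (derived state 'present') is shared by Helioeus and Ophieus — a synapomorphy uniting that clade.
C7 (derived state 'present') is shared by Ichnion and Neoina — a synapomorphy uniting that clade.
Most parsimonious ingroup topology: ((Ophieus,Helioeus),((Ichnion,Neoina),Teleus)).
Changes per character on this tree: C1: 2; C2: 1; C3: 1; C4: 1; C5: 1; C6: 1; C7: 1.
Total = 8.

8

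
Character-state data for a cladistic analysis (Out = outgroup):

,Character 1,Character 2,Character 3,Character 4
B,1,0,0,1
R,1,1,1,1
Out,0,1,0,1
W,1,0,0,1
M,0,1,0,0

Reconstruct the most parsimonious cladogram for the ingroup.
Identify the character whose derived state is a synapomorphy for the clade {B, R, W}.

Character 1

Character polarity is set by the outgroup: the derived state is whichever differs from the outgroup's state, so for Character 2, Character 4 the derived state is '0', and for the remaining characters it is '1'.
Only B, R, and W show the derived state '1' for Character 1, supporting them as a clade.
Character 2 (derived state '0') is shared by B and W — a synapomorphy uniting that clade.
Character 3: derived state '1' in R only — an autapomorphy, so it tells us nothing about relationships among taxa.
Character 4: derived state '0' in M only — an autapomorphy, so it tells us nothing about relationships among taxa.
Most parsimonious ingroup topology: ((R,(B,W)),M).
The clade {B, R, W} is supported by Character 1: its derived state '1' occurs in exactly those taxa and in no other taxon (including the outgroup).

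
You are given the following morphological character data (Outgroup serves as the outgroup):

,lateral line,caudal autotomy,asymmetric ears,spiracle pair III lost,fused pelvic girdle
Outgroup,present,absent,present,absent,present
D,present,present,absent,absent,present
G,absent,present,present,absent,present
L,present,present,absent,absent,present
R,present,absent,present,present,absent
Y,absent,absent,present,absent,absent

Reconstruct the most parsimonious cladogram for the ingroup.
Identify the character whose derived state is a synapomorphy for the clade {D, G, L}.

Character polarity is set by the outgroup: the derived state is whichever differs from the outgroup's state, so for lateral line, asymmetric ears, fused pelvic girdle the derived state is 'absent', and for the remaining characters it is 'present'.
lateral line (state 'absent') occurs in G and Y but conflicts with the nesting implied by the other characters — most parsimoniously interpreted as homoplasy.
caudal autotomy: derived state 'present' in D, G, and L only — synapomorphy for {D, G, L}.
asymmetric ears (derived state 'absent') is shared by D and L — a synapomorphy uniting that clade.
spiracle pair III lost (derived state 'present') is unique to R (autapomorphy; uninformative for grouping).
fused pelvic girdle: derived state 'absent' in R and Y only — synapomorphy for {R, Y}.
Most parsimonious ingroup topology: (((D,L),G),(R,Y)).
The clade {D, G, L} is supported by caudal autotomy: its derived state 'present' occurs in exactly those taxa and in no other taxon (including the outgroup).

caudal autotomy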